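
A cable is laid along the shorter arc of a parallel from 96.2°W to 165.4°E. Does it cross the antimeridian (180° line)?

Yes

Naïve |165.4 − -96.2| = 261.6° > 180°, so the shorter arc goes the other way round — across 180°.
Signed shortest Δλ = ((165.4 − -96.2 + 180) mod 360) − 180 = -98.4°.
Going west by 98.4° from -96.2° passes through 180° before reaching +165.4°.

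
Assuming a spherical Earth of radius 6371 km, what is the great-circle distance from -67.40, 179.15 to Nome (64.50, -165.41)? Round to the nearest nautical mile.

7947 nmi

Δλ = -165.41 − 179.15 = -344.56°; wrapped into (−180°, 180°]: 15.44°.
Δφ = 64.50 − -67.40 = 131.90°.
a = sin²(Δφ/2) + cos φ₁ · cos φ₂ · sin²(Δλ/2) = 0.836902.
c = 2·atan2(√a, √(1−a)) = 2.31014 rad → d = 6371·c ≈ 14717.91 km ≈ 7947.03 nmi.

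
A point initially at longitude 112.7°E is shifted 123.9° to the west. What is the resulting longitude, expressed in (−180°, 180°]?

Start at +112.7°; shift −123.9° → -11.2°.
-11.2° already lies in (−180°, 180°].

11.2°W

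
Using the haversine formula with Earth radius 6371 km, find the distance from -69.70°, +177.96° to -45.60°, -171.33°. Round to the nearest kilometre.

2745 km

Δλ = -171.33 − 177.96 = -349.29°; wrapped into (−180°, 180°]: 10.71°.
Δφ = -45.60 − -69.70 = 24.10°.
a = sin²(Δφ/2) + cos φ₁ · cos φ₂ · sin²(Δλ/2) = 0.045697.
c = 2·atan2(√a, √(1−a)) = 0.43086 rad → d = 6371·c ≈ 2745.03 km.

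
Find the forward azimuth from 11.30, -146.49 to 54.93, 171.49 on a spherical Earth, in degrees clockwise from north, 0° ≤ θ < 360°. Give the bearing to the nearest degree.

332°

Δλ = 171.49 − -146.49 = 317.98°; wrapped into (−180°, 180°]: -42.02°.
θ = atan2( sin Δλ · cos φ₂ , cos φ₁ · sin φ₂ − sin φ₁ · cos φ₂ · cos Δλ )
  = atan2(-0.38462, 0.71894) = -28.146° → normalised to [0°, 360°): 331.854°.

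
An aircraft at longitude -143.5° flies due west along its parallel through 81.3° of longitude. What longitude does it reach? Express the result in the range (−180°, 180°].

Start at -143.5°; shift −81.3° → -224.8°.
-224.8° lies outside (−180°, 180°]; add 360° → +135.2°.

+135.2°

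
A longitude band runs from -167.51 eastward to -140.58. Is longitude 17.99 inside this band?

No

Band width going east from -167.51° to -140.58°: ((-140.58 − -167.51) mod 360) = 26.93°.
Offset of +17.99° east of the west edge: ((17.99 − -167.51) mod 360) = 185.50°.
185.50° > 26.93° ⇒ outside.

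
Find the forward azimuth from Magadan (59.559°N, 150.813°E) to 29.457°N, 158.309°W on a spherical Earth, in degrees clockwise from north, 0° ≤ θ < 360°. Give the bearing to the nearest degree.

Δλ = -158.309 − 150.813 = -309.122°; wrapped into (−180°, 180°]: 50.878°.
θ = atan2( sin Δλ · cos φ₂ , cos φ₁ · sin φ₂ − sin φ₁ · cos φ₂ · cos Δλ )
  = atan2(0.67551, -0.22451) = 108.385° → normalised to [0°, 360°): 108.385°.

108°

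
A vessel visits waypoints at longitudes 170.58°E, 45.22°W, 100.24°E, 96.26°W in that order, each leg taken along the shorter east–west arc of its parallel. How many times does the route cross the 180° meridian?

Leg 1: +170.58° → -45.22°, shortest Δλ = 144.2° (east) — crosses 180°.
Leg 2: -45.22° → +100.24°, shortest Δλ = 145.46° (east) — does not cross 180°.
Leg 3: +100.24° → -96.26°, shortest Δλ = 163.5° (east) — crosses 180°.
Total crossings: 2.

2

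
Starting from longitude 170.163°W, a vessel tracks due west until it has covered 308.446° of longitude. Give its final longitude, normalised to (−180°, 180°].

118.609°W

Start at -170.163°; shift −308.446° → -478.609°.
-478.609° lies outside (−180°, 180°]; add 360° → -118.609°.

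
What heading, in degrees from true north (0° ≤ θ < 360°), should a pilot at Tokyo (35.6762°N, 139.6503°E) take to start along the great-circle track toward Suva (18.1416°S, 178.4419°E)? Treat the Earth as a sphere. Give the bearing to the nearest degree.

Δλ = 178.4419 − 139.6503 = 38.7916°.
θ = atan2( sin Δλ · cos φ₂ , cos φ₁ · sin φ₂ − sin φ₁ · cos φ₂ · cos Δλ )
  = atan2(0.59535, -0.68490) = 139.001° → normalised to [0°, 360°): 139.001°.

139°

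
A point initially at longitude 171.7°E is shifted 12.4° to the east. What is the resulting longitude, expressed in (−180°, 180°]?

175.9°W

Start at +171.7°; shift +12.4° → +184.1°.
+184.1° lies outside (−180°, 180°]; subtract 360° → -175.9°.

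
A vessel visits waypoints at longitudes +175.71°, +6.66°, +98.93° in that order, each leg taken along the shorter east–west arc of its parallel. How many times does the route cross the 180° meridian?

Leg 1: +175.71° → +6.66°, shortest Δλ = -169.05° (west) — does not cross 180°.
Leg 2: +6.66° → +98.93°, shortest Δλ = 92.27° (east) — does not cross 180°.
Total crossings: 0.

0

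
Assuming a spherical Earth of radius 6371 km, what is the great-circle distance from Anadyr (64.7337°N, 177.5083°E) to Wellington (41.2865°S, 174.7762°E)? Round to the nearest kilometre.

Δλ = 174.7762 − 177.5083 = -2.7321°.
Δφ = -41.2865 − 64.7337 = -106.0202°.
a = sin²(Δφ/2) + cos φ₁ · cos φ₂ · sin²(Δλ/2) = 0.638170.
c = 2·atan2(√a, √(1−a)) = 1.85078 rad → d = 6371·c ≈ 11791.32 km.

11791 km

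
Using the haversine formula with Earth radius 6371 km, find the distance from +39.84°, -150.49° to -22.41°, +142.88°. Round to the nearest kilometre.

Δλ = 142.88 − -150.49 = 293.37°; wrapped into (−180°, 180°]: -66.63°.
Δφ = -22.41 − 39.84 = -62.25°.
a = sin²(Δφ/2) + cos φ₁ · cos φ₂ · sin²(Δλ/2) = 0.481330.
c = 2·atan2(√a, √(1−a)) = 1.53345 rad → d = 6371·c ≈ 9769.60 km.

9770 km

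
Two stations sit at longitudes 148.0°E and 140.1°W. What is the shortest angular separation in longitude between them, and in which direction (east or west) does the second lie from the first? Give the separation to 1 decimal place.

71.9° east

Raw difference: -140.1 − 148.0 = -288.1°.
Normalise into (−180°, 180°]: -288.1° + 360° = 71.9°.
Positive ⇒ the second point lies to the east; separation 71.9°.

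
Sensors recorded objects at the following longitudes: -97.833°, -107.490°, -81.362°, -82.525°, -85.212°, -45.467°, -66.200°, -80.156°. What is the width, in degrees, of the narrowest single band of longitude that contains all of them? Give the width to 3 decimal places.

62.023°

Sort the longitudes: -107.490°, -97.833°, -85.212°, -82.525°, -81.362°, -80.156°, -66.200°, -45.467°.
Eastward gaps between consecutive values (wrapping around): 9.657°, 12.621°, 2.687°, 1.163°, 1.206°, 13.956°, 20.733°, 297.977°.
Largest gap = 297.977° ⇒ minimal covering band is its complement: 360° − 297.977° = 62.023°.
Band runs from -107.490° eastward to -45.467°.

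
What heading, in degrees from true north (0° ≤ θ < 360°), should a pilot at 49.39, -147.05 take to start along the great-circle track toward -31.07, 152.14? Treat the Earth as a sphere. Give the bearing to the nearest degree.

Δλ = 152.14 − -147.05 = 299.19°; wrapped into (−180°, 180°]: -60.81°.
θ = atan2( sin Δλ · cos φ₂ , cos φ₁ · sin φ₂ − sin φ₁ · cos φ₂ · cos Δλ )
  = atan2(-0.74776, -0.65305) = -131.132° → normalised to [0°, 360°): 228.868°.

229°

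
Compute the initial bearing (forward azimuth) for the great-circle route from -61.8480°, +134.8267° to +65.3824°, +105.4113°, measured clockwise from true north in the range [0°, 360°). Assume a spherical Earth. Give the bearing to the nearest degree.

Δλ = 105.4113 − 134.8267 = -29.4154°.
θ = atan2( sin Δλ · cos φ₂ , cos φ₁ · sin φ₂ − sin φ₁ · cos φ₂ · cos Δλ )
  = atan2(-0.20459, 0.74886) = -15.280° → normalised to [0°, 360°): 344.720°.

345°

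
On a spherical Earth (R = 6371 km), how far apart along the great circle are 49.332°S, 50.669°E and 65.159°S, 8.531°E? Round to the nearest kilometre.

2998 km

Δλ = 8.531 − 50.669 = -42.138°.
Δφ = -65.159 − -49.332 = -15.827°.
a = sin²(Δφ/2) + cos φ₁ · cos φ₂ · sin²(Δλ/2) = 0.054336.
c = 2·atan2(√a, √(1−a)) = 0.47053 rad → d = 6371·c ≈ 2997.74 km.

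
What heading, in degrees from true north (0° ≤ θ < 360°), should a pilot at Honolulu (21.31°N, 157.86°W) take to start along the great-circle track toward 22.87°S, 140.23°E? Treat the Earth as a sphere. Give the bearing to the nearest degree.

Δλ = 140.23 − -157.86 = 298.09°; wrapped into (−180°, 180°]: -61.91°.
θ = atan2( sin Δλ · cos φ₂ , cos φ₁ · sin φ₂ − sin φ₁ · cos φ₂ · cos Δλ )
  = atan2(-0.81286, -0.51973) = -122.594° → normalised to [0°, 360°): 237.406°.

237°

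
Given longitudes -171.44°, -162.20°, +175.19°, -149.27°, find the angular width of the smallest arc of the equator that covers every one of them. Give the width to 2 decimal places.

Sort the longitudes: -171.44°, -162.20°, -149.27°, +175.19°.
Eastward gaps between consecutive values (wrapping around): 9.24°, 12.93°, 324.46°, 13.37°.
Largest gap = 324.46° ⇒ minimal covering band is its complement: 360° − 324.46° = 35.54°.
Band runs from +175.19° eastward to -149.27°, crossing the antimeridian.

35.54°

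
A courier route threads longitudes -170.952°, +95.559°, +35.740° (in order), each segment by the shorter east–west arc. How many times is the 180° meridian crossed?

Leg 1: -170.952° → +95.559°, shortest Δλ = -93.489° (west) — crosses 180°.
Leg 2: +95.559° → +35.740°, shortest Δλ = -59.819° (west) — does not cross 180°.
Total crossings: 1.

1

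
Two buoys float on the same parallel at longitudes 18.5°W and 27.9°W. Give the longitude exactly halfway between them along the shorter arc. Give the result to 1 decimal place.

23.2°W

Signed shortest Δλ from -18.5° to -27.9° is -9.4°.
Midpoint longitude = -18.5° + (-9.4°)/2 = -18.5° − 4.7° = -23.2°.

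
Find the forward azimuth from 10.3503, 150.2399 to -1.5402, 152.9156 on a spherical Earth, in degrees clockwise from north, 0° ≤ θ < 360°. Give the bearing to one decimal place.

167.2°

Δλ = 152.9156 − 150.2399 = 2.6757°.
θ = atan2( sin Δλ · cos φ₂ , cos φ₁ · sin φ₂ − sin φ₁ · cos φ₂ · cos Δλ )
  = atan2(0.04667, -0.20585) = 167.227° → normalised to [0°, 360°): 167.227°.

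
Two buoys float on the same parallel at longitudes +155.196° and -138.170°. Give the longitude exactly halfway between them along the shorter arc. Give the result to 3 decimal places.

Signed shortest Δλ from +155.196° to -138.170° is +66.634°.
Midpoint longitude = +155.196° + (+66.634°)/2 = +155.196° + 33.317° = +188.513°.
Normalise into (−180°, 180°]: -171.487°.
(The naïve average (+155.196 + -138.170)/2 = 8.513° is on the wrong side of the globe.)

-171.487°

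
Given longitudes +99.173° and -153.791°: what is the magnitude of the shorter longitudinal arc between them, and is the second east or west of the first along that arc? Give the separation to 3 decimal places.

107.036° east

Raw difference: -153.791 − 99.173 = -252.964°.
Normalise into (−180°, 180°]: -252.964° + 360° = 107.036°.
Positive ⇒ the second point lies to the east; separation 107.036°.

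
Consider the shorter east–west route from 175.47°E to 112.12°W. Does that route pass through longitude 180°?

Yes

Naïve |-112.12 − 175.47| = 287.59° > 180°, so the shorter arc goes the other way round — across 180°.
Signed shortest Δλ = ((-112.12 − 175.47 + 180) mod 360) − 180 = 72.41°.
Going east by 72.41° from +175.47° passes through 180° before reaching -112.12°.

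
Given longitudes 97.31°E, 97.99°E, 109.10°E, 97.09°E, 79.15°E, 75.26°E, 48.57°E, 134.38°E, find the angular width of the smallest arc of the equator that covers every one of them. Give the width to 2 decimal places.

Sort the longitudes: +48.57°, +75.26°, +79.15°, +97.09°, +97.31°, +97.99°, +109.10°, +134.38°.
Eastward gaps between consecutive values (wrapping around): 26.69°, 3.89°, 17.94°, 0.22°, 0.68°, 11.11°, 25.28°, 274.19°.
Largest gap = 274.19° ⇒ minimal covering band is its complement: 360° − 274.19° = 85.81°.
Band runs from +48.57° eastward to +134.38°.

85.81°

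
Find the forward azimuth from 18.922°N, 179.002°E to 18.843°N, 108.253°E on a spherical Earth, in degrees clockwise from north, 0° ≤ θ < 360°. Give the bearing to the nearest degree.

283°

Δλ = 108.253 − 179.002 = -70.749°.
θ = atan2( sin Δλ · cos φ₂ , cos φ₁ · sin φ₂ − sin φ₁ · cos φ₂ · cos Δλ )
  = atan2(-0.89349, 0.20434) = -77.118° → normalised to [0°, 360°): 282.882°.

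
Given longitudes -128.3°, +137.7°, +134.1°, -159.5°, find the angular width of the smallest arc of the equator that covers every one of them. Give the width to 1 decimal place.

97.6°

Sort the longitudes: -159.5°, -128.3°, +134.1°, +137.7°.
Eastward gaps between consecutive values (wrapping around): 31.2°, 262.4°, 3.6°, 62.8°.
Largest gap = 262.4° ⇒ minimal covering band is its complement: 360° − 262.4° = 97.6°.
Band runs from +134.1° eastward to -128.3°, crossing the antimeridian.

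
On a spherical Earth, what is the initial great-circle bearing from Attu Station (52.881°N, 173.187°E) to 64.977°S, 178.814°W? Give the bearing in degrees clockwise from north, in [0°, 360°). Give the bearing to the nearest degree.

176°

Δλ = -178.814 − 173.187 = -352.001°; wrapped into (−180°, 180°]: 7.999°.
θ = atan2( sin Δλ · cos φ₂ , cos φ₁ · sin φ₂ − sin φ₁ · cos φ₂ · cos Δλ )
  = atan2(0.05886, -0.88083) = 176.177° → normalised to [0°, 360°): 176.177°.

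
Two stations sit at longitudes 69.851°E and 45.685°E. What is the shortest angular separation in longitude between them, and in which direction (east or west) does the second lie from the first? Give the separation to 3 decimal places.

24.166° west

Raw difference: 45.685 − 69.851 = -24.166°.
Normalise into (−180°, 180°]: -24.166° stays -24.166°.
Negative ⇒ the second point lies to the west; separation 24.166°.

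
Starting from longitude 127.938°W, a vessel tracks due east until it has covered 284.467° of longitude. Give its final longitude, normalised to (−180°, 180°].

156.529°E

Start at -127.938°; shift +284.467° → +156.529°.
+156.529° already lies in (−180°, 180°].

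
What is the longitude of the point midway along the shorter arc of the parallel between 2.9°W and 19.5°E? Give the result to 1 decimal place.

8.3°E

Signed shortest Δλ from -2.9° to +19.5° is +22.4°.
Midpoint longitude = -2.9° + (+22.4°)/2 = -2.9° + 11.2° = +8.3°.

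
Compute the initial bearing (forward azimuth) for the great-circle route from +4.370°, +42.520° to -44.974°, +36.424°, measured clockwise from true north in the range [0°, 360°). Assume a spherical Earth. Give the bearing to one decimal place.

185.7°

Δλ = 36.424 − 42.520 = -6.096°.
θ = atan2( sin Δλ · cos φ₂ , cos φ₁ · sin φ₂ − sin φ₁ · cos φ₂ · cos Δλ )
  = atan2(-0.07513, -0.75833) = -174.342° → normalised to [0°, 360°): 185.658°.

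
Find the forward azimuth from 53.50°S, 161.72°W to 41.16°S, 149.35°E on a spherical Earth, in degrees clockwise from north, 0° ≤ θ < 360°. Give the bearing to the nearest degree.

271°

Δλ = 149.35 − -161.72 = 311.07°; wrapped into (−180°, 180°]: -48.93°.
θ = atan2( sin Δλ · cos φ₂ , cos φ₁ · sin φ₂ − sin φ₁ · cos φ₂ · cos Δλ )
  = atan2(-0.56760, 0.00612) = -89.383° → normalised to [0°, 360°): 270.617°.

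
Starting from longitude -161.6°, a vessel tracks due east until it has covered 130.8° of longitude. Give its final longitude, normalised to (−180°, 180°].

Start at -161.6°; shift +130.8° → -30.8°.
-30.8° already lies in (−180°, 180°].

-30.8°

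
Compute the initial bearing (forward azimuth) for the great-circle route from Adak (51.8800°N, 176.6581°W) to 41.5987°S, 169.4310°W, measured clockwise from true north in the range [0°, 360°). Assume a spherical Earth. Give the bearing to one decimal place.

Δλ = -169.4310 − -176.6581 = 7.2271°.
θ = atan2( sin Δλ · cos φ₂ , cos φ₁ · sin φ₂ − sin φ₁ · cos φ₂ · cos Δλ )
  = atan2(0.09408, -0.99348) = 174.591° → normalised to [0°, 360°): 174.591°.

174.6°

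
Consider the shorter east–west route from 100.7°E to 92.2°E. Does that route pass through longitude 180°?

Signed shortest Δλ = ((92.2 − 100.7 + 180) mod 360) − 180 = -8.5°.
Going west by 8.5° from +100.7° reaches +92.2° without touching 180°.

No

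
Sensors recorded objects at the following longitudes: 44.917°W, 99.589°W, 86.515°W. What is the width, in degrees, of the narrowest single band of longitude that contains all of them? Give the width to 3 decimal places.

Sort the longitudes: -99.589°, -86.515°, -44.917°.
Eastward gaps between consecutive values (wrapping around): 13.074°, 41.598°, 305.328°.
Largest gap = 305.328° ⇒ minimal covering band is its complement: 360° − 305.328° = 54.672°.
Band runs from -99.589° eastward to -44.917°.

54.672°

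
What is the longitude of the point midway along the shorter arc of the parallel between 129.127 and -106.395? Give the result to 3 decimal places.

Signed shortest Δλ from +129.127° to -106.395° is +124.478°.
Midpoint longitude = +129.127° + (+124.478°)/2 = +129.127° + 62.239° = +191.366°.
Normalise into (−180°, 180°]: -168.634°.
(The naïve average (+129.127 + -106.395)/2 = 11.366° is on the wrong side of the globe.)

-168.634°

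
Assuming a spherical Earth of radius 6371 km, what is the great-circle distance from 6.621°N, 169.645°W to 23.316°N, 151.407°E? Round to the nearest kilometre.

4555 km

Δλ = 151.407 − -169.645 = 321.052°; wrapped into (−180°, 180°]: -38.948°.
Δφ = 23.316 − 6.621 = 16.695°.
a = sin²(Δφ/2) + cos φ₁ · cos φ₂ · sin²(Δλ/2) = 0.122461.
c = 2·atan2(√a, √(1−a)) = 0.71502 rad → d = 6371·c ≈ 4555.41 km.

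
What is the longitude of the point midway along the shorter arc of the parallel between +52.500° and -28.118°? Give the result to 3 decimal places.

Signed shortest Δλ from +52.500° to -28.118° is -80.618°.
Midpoint longitude = +52.500° + (-80.618°)/2 = +52.500° − 40.309° = +12.191°.

+12.191°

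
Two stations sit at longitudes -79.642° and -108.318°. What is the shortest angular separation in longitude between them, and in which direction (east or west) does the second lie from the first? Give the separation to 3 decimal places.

28.676° west

Raw difference: -108.318 − -79.642 = -28.676°.
Normalise into (−180°, 180°]: -28.676° stays -28.676°.
Negative ⇒ the second point lies to the west; separation 28.676°.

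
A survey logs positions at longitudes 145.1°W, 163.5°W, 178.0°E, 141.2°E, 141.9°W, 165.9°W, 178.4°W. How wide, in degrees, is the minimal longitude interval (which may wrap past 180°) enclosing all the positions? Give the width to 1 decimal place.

76.9°

Sort the longitudes: -178.4°, -165.9°, -163.5°, -145.1°, -141.9°, +141.2°, +178.0°.
Eastward gaps between consecutive values (wrapping around): 12.5°, 2.4°, 18.4°, 3.2°, 283.1°, 36.8°, 3.6°.
Largest gap = 283.1° ⇒ minimal covering band is its complement: 360° − 283.1° = 76.9°.
Band runs from +141.2° eastward to -141.9°, crossing the antimeridian.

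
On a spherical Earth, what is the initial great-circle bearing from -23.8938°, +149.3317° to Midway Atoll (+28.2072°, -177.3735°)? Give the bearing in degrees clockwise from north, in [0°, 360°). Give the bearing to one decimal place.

Δλ = -177.3735 − 149.3317 = -326.7052°; wrapped into (−180°, 180°]: 33.2948°.
θ = atan2( sin Δλ · cos φ₂ , cos φ₁ · sin φ₂ − sin φ₁ · cos φ₂ · cos Δλ )
  = atan2(0.48376, 0.73051) = 33.513° → normalised to [0°, 360°): 33.513°.

33.5°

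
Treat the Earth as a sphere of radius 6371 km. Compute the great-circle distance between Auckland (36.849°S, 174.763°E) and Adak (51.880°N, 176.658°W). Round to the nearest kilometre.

Δλ = -176.658 − 174.763 = -351.421°; wrapped into (−180°, 180°]: 8.579°.
Δφ = 51.880 − -36.849 = 88.729°.
a = sin²(Δφ/2) + cos φ₁ · cos φ₂ · sin²(Δλ/2) = 0.491673.
c = 2·atan2(√a, √(1−a)) = 1.55414 rad → d = 6371·c ≈ 9901.43 km.

9901 km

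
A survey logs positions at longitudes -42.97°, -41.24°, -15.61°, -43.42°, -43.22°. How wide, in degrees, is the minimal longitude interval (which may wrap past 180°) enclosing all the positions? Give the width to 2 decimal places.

Sort the longitudes: -43.42°, -43.22°, -42.97°, -41.24°, -15.61°.
Eastward gaps between consecutive values (wrapping around): 0.20°, 0.25°, 1.73°, 25.63°, 332.19°.
Largest gap = 332.19° ⇒ minimal covering band is its complement: 360° − 332.19° = 27.81°.
Band runs from -43.42° eastward to -15.61°.

27.81°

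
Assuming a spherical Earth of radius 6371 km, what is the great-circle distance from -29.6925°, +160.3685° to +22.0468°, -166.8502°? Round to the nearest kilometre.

6738 km

Δλ = -166.8502 − 160.3685 = -327.2187°; wrapped into (−180°, 180°]: 32.7813°.
Δφ = 22.0468 − -29.6925 = 51.7393°.
a = sin²(Δφ/2) + cos φ₁ · cos φ₂ · sin²(Δλ/2) = 0.254494.
c = 2·atan2(√a, √(1−a)) = 1.05755 rad → d = 6371·c ≈ 6737.63 km.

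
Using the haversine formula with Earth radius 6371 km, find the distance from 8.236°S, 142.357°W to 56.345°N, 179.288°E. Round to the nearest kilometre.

Δλ = 179.288 − -142.357 = 321.645°; wrapped into (−180°, 180°]: -38.355°.
Δφ = 56.345 − -8.236 = 64.581°.
a = sin²(Δφ/2) + cos φ₁ · cos φ₂ · sin²(Δλ/2) = 0.344568.
c = 2·atan2(√a, √(1−a)) = 1.25470 rad → d = 6371·c ≈ 7993.66 km.

7994 km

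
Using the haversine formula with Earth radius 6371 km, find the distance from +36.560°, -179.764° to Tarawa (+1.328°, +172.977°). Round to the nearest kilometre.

3988 km

Δλ = 172.977 − -179.764 = 352.741°; wrapped into (−180°, 180°]: -7.259°.
Δφ = 1.328 − 36.560 = -35.232°.
a = sin²(Δφ/2) + cos φ₁ · cos φ₂ · sin²(Δλ/2) = 0.094807.
c = 2·atan2(√a, √(1−a)) = 0.62598 rad → d = 6371·c ≈ 3988.15 km.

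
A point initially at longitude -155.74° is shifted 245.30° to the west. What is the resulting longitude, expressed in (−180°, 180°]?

-41.04°

Start at -155.74°; shift −245.30° → -401.04°.
-401.04° lies outside (−180°, 180°]; add 360° → -41.04°.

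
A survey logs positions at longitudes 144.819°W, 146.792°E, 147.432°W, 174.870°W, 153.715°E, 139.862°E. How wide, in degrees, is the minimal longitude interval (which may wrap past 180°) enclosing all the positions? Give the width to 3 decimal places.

75.319°

Sort the longitudes: -174.870°, -147.432°, -144.819°, +139.862°, +146.792°, +153.715°.
Eastward gaps between consecutive values (wrapping around): 27.438°, 2.613°, 284.681°, 6.930°, 6.923°, 31.415°.
Largest gap = 284.681° ⇒ minimal covering band is its complement: 360° − 284.681° = 75.319°.
Band runs from +139.862° eastward to -144.819°, crossing the antimeridian.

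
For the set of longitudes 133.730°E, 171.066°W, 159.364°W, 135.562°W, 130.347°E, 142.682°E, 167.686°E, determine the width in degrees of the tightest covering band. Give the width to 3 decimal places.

94.091°

Sort the longitudes: -171.066°, -159.364°, -135.562°, +130.347°, +133.730°, +142.682°, +167.686°.
Eastward gaps between consecutive values (wrapping around): 11.702°, 23.802°, 265.909°, 3.383°, 8.952°, 25.004°, 21.248°.
Largest gap = 265.909° ⇒ minimal covering band is its complement: 360° − 265.909° = 94.091°.
Band runs from +130.347° eastward to -135.562°, crossing the antimeridian.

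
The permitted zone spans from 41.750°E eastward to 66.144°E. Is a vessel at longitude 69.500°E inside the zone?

Band width going east from +41.750° to +66.144°: ((66.144 − 41.750) mod 360) = 24.394°.
Offset of +69.500° east of the west edge: ((69.500 − 41.750) mod 360) = 27.750°.
27.750° > 24.394° ⇒ outside.

No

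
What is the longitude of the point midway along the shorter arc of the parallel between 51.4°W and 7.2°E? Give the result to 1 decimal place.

22.1°W

Signed shortest Δλ from -51.4° to +7.2° is +58.6°.
Midpoint longitude = -51.4° + (+58.6°)/2 = -51.4° + 29.3° = -22.1°.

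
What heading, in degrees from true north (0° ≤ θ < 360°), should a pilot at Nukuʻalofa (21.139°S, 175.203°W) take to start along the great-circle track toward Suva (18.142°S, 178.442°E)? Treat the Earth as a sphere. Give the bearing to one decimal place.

295.5°

Δλ = 178.442 − -175.203 = 353.645°; wrapped into (−180°, 180°]: -6.355°.
θ = atan2( sin Δλ · cos φ₂ , cos φ₁ · sin φ₂ − sin φ₁ · cos φ₂ · cos Δλ )
  = atan2(-0.10519, 0.05018) = -64.497° → normalised to [0°, 360°): 295.503°.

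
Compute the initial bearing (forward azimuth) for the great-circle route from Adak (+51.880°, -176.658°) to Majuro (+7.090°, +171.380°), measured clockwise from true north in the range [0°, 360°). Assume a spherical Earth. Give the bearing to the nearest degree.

197°

Δλ = 171.380 − -176.658 = 348.038°; wrapped into (−180°, 180°]: -11.962°.
θ = atan2( sin Δλ · cos φ₂ , cos φ₁ · sin φ₂ − sin φ₁ · cos φ₂ · cos Δλ )
  = atan2(-0.20568, -0.68756) = -163.346° → normalised to [0°, 360°): 196.654°.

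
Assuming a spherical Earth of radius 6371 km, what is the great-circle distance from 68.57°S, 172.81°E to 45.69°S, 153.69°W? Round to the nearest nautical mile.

1710 nmi

Δλ = -153.69 − 172.81 = -326.50°; wrapped into (−180°, 180°]: 33.50°.
Δφ = -45.69 − -68.57 = 22.88°.
a = sin²(Δφ/2) + cos φ₁ · cos φ₂ · sin²(Δλ/2) = 0.060537.
c = 2·atan2(√a, √(1−a)) = 0.49719 rad → d = 6371·c ≈ 3167.61 km ≈ 1710.37 nmi.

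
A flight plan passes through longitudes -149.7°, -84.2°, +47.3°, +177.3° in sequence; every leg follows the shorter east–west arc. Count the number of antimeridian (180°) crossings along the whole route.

Leg 1: -149.7° → -84.2°, shortest Δλ = 65.5° (east) — does not cross 180°.
Leg 2: -84.2° → +47.3°, shortest Δλ = 131.5° (east) — does not cross 180°.
Leg 3: +47.3° → +177.3°, shortest Δλ = 130.0° (east) — does not cross 180°.
Total crossings: 0.

0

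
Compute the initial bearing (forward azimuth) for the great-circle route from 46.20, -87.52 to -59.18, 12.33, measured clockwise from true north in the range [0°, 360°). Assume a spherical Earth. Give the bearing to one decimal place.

Δλ = 12.33 − -87.52 = 99.85°.
θ = atan2( sin Δλ · cos φ₂ , cos φ₁ · sin φ₂ − sin φ₁ · cos φ₂ · cos Δλ )
  = atan2(0.50479, -0.53114) = 136.457° → normalised to [0°, 360°): 136.457°.

136.5°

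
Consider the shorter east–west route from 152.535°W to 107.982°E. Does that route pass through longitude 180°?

Yes

Naïve |107.982 − -152.535| = 260.517° > 180°, so the shorter arc goes the other way round — across 180°.
Signed shortest Δλ = ((107.982 − -152.535 + 180) mod 360) − 180 = -99.483°.
Going west by 99.483° from -152.535° passes through 180° before reaching +107.982°.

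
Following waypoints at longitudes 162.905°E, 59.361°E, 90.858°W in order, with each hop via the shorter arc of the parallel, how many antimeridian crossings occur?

Leg 1: +162.905° → +59.361°, shortest Δλ = -103.544° (west) — does not cross 180°.
Leg 2: +59.361° → -90.858°, shortest Δλ = -150.219° (west) — does not cross 180°.
Total crossings: 0.

0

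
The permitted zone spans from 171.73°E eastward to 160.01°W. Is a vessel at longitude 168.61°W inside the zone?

Band width going east from +171.73° to -160.01°: ((-160.01 − 171.73) mod 360) = 28.26°.
Offset of -168.61° east of the west edge: ((-168.61 − 171.73) mod 360) = 19.66°.
19.66° ≤ 28.26° ⇒ inside.

Yes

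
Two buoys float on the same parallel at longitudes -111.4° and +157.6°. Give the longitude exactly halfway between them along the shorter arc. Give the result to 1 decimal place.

Signed shortest Δλ from -111.4° to +157.6° is -91.0°.
Midpoint longitude = -111.4° + (-91.0°)/2 = -111.4° − 45.5° = -156.9°.
(The naïve average (-111.4 + +157.6)/2 = 23.1° is on the wrong side of the globe.)

-156.9°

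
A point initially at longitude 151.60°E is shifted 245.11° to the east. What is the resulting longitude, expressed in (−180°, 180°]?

Start at +151.60°; shift +245.11° → +396.71°.
+396.71° lies outside (−180°, 180°]; subtract 360° → +36.71°.

36.71°E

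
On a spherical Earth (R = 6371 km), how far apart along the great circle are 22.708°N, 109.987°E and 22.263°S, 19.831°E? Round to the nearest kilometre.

Δλ = 19.831 − 109.987 = -90.156°.
Δφ = -22.263 − 22.708 = -44.971°.
a = sin²(Δφ/2) + cos φ₁ · cos φ₂ · sin²(Δλ/2) = 0.574289.
c = 2·atan2(√a, √(1−a)) = 1.71993 rad → d = 6371·c ≈ 10957.65 km.

10958 km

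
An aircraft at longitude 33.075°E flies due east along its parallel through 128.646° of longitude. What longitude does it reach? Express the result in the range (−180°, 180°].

Start at +33.075°; shift +128.646° → +161.721°.
+161.721° already lies in (−180°, 180°].

161.721°E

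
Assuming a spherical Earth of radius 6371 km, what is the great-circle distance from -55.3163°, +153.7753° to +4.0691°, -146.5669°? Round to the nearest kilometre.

8540 km

Δλ = -146.5669 − 153.7753 = -300.3422°; wrapped into (−180°, 180°]: 59.6578°.
Δφ = 4.0691 − -55.3163 = 59.3854°.
a = sin²(Δφ/2) + cos φ₁ · cos φ₂ · sin²(Δλ/2) = 0.385807.
c = 2·atan2(√a, √(1−a)) = 1.34038 rad → d = 6371·c ≈ 8539.54 km.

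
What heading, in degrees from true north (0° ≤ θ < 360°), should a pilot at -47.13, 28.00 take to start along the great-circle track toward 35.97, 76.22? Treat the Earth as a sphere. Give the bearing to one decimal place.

37.2°

Δλ = 76.22 − 28.00 = 48.22°.
θ = atan2( sin Δλ · cos φ₂ , cos φ₁ · sin φ₂ − sin φ₁ · cos φ₂ · cos Δλ )
  = atan2(0.60352, 0.79481) = 37.211° → normalised to [0°, 360°): 37.211°.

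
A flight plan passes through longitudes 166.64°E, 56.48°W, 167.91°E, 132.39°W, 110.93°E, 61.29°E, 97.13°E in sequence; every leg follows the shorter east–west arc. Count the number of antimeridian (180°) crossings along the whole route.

Leg 1: +166.64° → -56.48°, shortest Δλ = 136.88° (east) — crosses 180°.
Leg 2: -56.48° → +167.91°, shortest Δλ = -135.61° (west) — crosses 180°.
Leg 3: +167.91° → -132.39°, shortest Δλ = 59.7° (east) — crosses 180°.
Leg 4: -132.39° → +110.93°, shortest Δλ = -116.68° (west) — crosses 180°.
Leg 5: +110.93° → +61.29°, shortest Δλ = -49.64° (west) — does not cross 180°.
Leg 6: +61.29° → +97.13°, shortest Δλ = 35.84° (east) — does not cross 180°.
Total crossings: 4.

4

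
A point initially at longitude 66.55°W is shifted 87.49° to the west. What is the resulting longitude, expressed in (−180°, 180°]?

154.04°W

Start at -66.55°; shift −87.49° → -154.04°.
-154.04° already lies in (−180°, 180°].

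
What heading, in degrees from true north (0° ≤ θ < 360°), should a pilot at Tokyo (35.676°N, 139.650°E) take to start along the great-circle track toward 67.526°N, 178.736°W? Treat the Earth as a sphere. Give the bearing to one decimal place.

23.5°

Δλ = -178.736 − 139.650 = -318.386°; wrapped into (−180°, 180°]: 41.614°.
θ = atan2( sin Δλ · cos φ₂ , cos φ₁ · sin φ₂ − sin φ₁ · cos φ₂ · cos Δλ )
  = atan2(0.25387, 0.58396) = 23.496° → normalised to [0°, 360°): 23.496°.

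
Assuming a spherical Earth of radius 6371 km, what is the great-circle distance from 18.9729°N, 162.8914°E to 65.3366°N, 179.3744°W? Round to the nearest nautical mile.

Δλ = -179.3744 − 162.8914 = -342.2658°; wrapped into (−180°, 180°]: 17.7342°.
Δφ = 65.3366 − 18.9729 = 46.3637°.
a = sin²(Δφ/2) + cos φ₁ · cos φ₂ · sin²(Δλ/2) = 0.164337.
c = 2·atan2(√a, √(1−a)) = 0.83480 rad → d = 6371·c ≈ 5318.51 km ≈ 2871.77 nmi.

2872 nmi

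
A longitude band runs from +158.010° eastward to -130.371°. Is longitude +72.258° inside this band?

No

Band width going east from +158.010° to -130.371°: ((-130.371 − 158.010) mod 360) = 71.619°.
Offset of +72.258° east of the west edge: ((72.258 − 158.010) mod 360) = 274.248°.
274.248° > 71.619° ⇒ outside.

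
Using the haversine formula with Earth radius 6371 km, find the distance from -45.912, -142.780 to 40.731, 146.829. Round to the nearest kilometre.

11894 km

Δλ = 146.829 − -142.780 = 289.609°; wrapped into (−180°, 180°]: -70.391°.
Δφ = 40.731 − -45.912 = 86.643°.
a = sin²(Δφ/2) + cos φ₁ · cos φ₂ · sin²(Δλ/2) = 0.645869.
c = 2·atan2(√a, √(1−a)) = 1.86684 rad → d = 6371·c ≈ 11893.64 km.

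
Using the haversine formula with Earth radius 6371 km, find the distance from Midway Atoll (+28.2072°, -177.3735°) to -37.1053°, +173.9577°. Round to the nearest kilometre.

7319 km

Δλ = 173.9577 − -177.3735 = 351.3312°; wrapped into (−180°, 180°]: -8.6688°.
Δφ = -37.1053 − 28.2072 = -65.3125°.
a = sin²(Δφ/2) + cos φ₁ · cos φ₂ · sin²(Δλ/2) = 0.295180.
c = 2·atan2(√a, √(1−a)) = 1.14874 rad → d = 6371·c ≈ 7318.60 km.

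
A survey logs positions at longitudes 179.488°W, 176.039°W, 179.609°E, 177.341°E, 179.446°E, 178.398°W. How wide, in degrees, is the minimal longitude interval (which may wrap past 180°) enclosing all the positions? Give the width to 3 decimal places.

6.620°

Sort the longitudes: -179.488°, -178.398°, -176.039°, +177.341°, +179.446°, +179.609°.
Eastward gaps between consecutive values (wrapping around): 1.090°, 2.359°, 353.380°, 2.105°, 0.163°, 0.903°.
Largest gap = 353.380° ⇒ minimal covering band is its complement: 360° − 353.380° = 6.620°.
Band runs from +177.341° eastward to -176.039°, crossing the antimeridian.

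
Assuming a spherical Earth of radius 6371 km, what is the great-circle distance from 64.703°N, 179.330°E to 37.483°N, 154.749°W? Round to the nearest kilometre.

3472 km

Δλ = -154.749 − 179.330 = -334.079°; wrapped into (−180°, 180°]: 25.921°.
Δφ = 37.483 − 64.703 = -27.220°.
a = sin²(Δφ/2) + cos φ₁ · cos φ₂ · sin²(Δλ/2) = 0.072428.
c = 2·atan2(√a, √(1−a)) = 0.54497 rad → d = 6371·c ≈ 3471.99 km.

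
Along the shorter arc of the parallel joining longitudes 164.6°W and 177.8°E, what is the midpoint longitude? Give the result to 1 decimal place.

Signed shortest Δλ from -164.6° to +177.8° is -17.6°.
Midpoint longitude = -164.6° + (-17.6°)/2 = -164.6° − 8.8° = -173.4°.
(The naïve average (-164.6 + +177.8)/2 = 6.6° is on the wrong side of the globe.)

173.4°W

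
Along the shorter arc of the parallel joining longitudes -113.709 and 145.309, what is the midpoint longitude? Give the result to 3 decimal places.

Signed shortest Δλ from -113.709° to +145.309° is -100.982°.
Midpoint longitude = -113.709° + (-100.982°)/2 = -113.709° − 50.491° = -164.200°.
(The naïve average (-113.709 + +145.309)/2 = 15.8° is on the wrong side of the globe.)

-164.200°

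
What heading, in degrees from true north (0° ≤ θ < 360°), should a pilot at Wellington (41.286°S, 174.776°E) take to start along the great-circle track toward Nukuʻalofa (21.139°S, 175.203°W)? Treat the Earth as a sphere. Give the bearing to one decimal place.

Δλ = -175.203 − 174.776 = -349.979°; wrapped into (−180°, 180°]: 10.021°.
θ = atan2( sin Δλ · cos φ₂ , cos φ₁ · sin φ₂ − sin φ₁ · cos φ₂ · cos Δλ )
  = atan2(0.16230, 0.33504) = 25.846° → normalised to [0°, 360°): 25.846°.

25.8°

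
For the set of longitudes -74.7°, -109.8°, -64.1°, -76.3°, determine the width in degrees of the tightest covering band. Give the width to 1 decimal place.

Sort the longitudes: -109.8°, -76.3°, -74.7°, -64.1°.
Eastward gaps between consecutive values (wrapping around): 33.5°, 1.6°, 10.6°, 314.3°.
Largest gap = 314.3° ⇒ minimal covering band is its complement: 360° − 314.3° = 45.7°.
Band runs from -109.8° eastward to -64.1°.

45.7°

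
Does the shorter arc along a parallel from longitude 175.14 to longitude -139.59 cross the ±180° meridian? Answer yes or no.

Yes

Naïve |-139.59 − 175.14| = 314.73° > 180°, so the shorter arc goes the other way round — across 180°.
Signed shortest Δλ = ((-139.59 − 175.14 + 180) mod 360) − 180 = 45.27°.
Going east by 45.27° from +175.14° passes through 180° before reaching -139.59°.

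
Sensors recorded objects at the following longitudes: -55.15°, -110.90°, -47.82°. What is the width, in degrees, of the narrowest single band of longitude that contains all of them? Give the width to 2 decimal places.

63.08°

Sort the longitudes: -110.90°, -55.15°, -47.82°.
Eastward gaps between consecutive values (wrapping around): 55.75°, 7.33°, 296.92°.
Largest gap = 296.92° ⇒ minimal covering band is its complement: 360° − 296.92° = 63.08°.
Band runs from -110.90° eastward to -47.82°.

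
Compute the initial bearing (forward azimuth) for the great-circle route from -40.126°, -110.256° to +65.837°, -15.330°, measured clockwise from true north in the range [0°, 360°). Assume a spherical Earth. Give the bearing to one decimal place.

Δλ = -15.330 − -110.256 = 94.926°.
θ = atan2( sin Δλ · cos φ₂ , cos φ₁ · sin φ₂ − sin φ₁ · cos φ₂ · cos Δλ )
  = atan2(0.40782, 0.67498) = 31.140° → normalised to [0°, 360°): 31.140°.

31.1°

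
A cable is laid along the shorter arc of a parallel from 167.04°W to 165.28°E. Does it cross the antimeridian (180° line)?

Yes

Naïve |165.28 − -167.04| = 332.32° > 180°, so the shorter arc goes the other way round — across 180°.
Signed shortest Δλ = ((165.28 − -167.04 + 180) mod 360) − 180 = -27.68°.
Going west by 27.68° from -167.04° passes through 180° before reaching +165.28°.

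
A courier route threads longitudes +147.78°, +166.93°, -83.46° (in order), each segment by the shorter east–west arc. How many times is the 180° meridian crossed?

Leg 1: +147.78° → +166.93°, shortest Δλ = 19.15° (east) — does not cross 180°.
Leg 2: +166.93° → -83.46°, shortest Δλ = 109.61° (east) — crosses 180°.
Total crossings: 1.

1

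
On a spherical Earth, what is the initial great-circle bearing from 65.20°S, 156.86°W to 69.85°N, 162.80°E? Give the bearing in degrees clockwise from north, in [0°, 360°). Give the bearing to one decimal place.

Δλ = 162.80 − -156.86 = 319.66°; wrapped into (−180°, 180°]: -40.34°.
θ = atan2( sin Δλ · cos φ₂ , cos φ₁ · sin φ₂ − sin φ₁ · cos φ₂ · cos Δλ )
  = atan2(-0.22299, 0.63213) = -19.431° → normalised to [0°, 360°): 340.569°.

340.6°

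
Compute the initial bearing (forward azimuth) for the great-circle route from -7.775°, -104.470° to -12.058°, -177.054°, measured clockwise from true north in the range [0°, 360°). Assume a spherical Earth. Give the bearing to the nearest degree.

Δλ = -177.054 − -104.470 = -72.584°.
θ = atan2( sin Δλ · cos φ₂ , cos φ₁ · sin φ₂ − sin φ₁ · cos φ₂ · cos Δλ )
  = atan2(-0.93310, -0.16738) = -100.170° → normalised to [0°, 360°): 259.830°.

260°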